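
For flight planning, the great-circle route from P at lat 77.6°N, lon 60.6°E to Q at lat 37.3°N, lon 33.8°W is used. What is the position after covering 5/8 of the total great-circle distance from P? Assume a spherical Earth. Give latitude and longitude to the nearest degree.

Write both endpoints as unit vectors p₁, p₂ with components (cos φ cos λ, cos φ sin λ, sin φ).
The central angle between the endpoints is δ = arccos(p₁·p₂) ≈ 0.954 rad (54.6°).
Interpolate at f = 5/8 with slerp weights a = sin((1−f)δ)/sin δ ≈ 0.429, b = sin(fδ)/sin δ ≈ 0.688.
p = a·p₁ + b·p₂ ≈ (0.500, -0.224, 0.836); φ = arcsin(p_z) ≈ 56.75°, λ = atan2(p_y, p_x) ≈ -24.15°.

≈ lat 57°N, lon 24°W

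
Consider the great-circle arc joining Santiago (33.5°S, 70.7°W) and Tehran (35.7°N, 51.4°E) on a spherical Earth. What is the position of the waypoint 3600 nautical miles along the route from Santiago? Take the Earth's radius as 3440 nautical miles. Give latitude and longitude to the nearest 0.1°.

From cos δ = sin φ₁ sin φ₂ + cos φ₁ cos φ₂ cos Δλ, the central angle is δ ≈ 2.321 rad (133.0°). The total great-circle distance is δ·R ≈ 2.321 × 3440 ≈ 7985 nmi, so the target fraction is f = 3600/7985 ≈ 0.451.
Interpolate at f ≈ 0.451 with slerp weights a = sin((1−f)δ)/sin δ ≈ 1.308, b = sin(fδ)/sin δ ≈ 1.184.
p = a·p₁ + b·p₂ ≈ (0.960, -0.278, -0.031); φ = arcsin(p_z) ≈ -1.78°, λ = atan2(p_y, p_x) ≈ -16.15°.

≈ 1.8°S, 16.2°W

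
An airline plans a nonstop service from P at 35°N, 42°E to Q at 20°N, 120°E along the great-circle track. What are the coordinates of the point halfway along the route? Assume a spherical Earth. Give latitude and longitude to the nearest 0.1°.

From cos δ = sin φ₁ sin φ₂ + cos φ₁ cos φ₂ cos Δλ, the central angle is δ ≈ 1.207 rad (69.1°).
Interpolate at f = 1/2 with slerp weights a = sin((1−f)δ)/sin δ ≈ 0.607, b = sin(fδ)/sin δ ≈ 0.607.
p = a·p₁ + b·p₂ ≈ (0.084, 0.827, 0.556); φ = arcsin(p_z) ≈ 33.78°, λ = atan2(p_y, p_x) ≈ 84.18°.

≈ 33.8°N, 84.2°E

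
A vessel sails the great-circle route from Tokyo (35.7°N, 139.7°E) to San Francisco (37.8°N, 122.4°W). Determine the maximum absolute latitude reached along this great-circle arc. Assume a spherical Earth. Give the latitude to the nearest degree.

The great circle lies in the plane with unit normal n̂ = (p₁ × p₂)/|p₁ × p₂|.
Here n̂_z ≈ +0.660; the vertex latitude is φ_max = arccos|n̂_z| ≈ 48.7°.
Check via Clairaut: cos φ_max = |cos φ₁| · sin C = cos(35.7°)·sin(54.4°) ≈ 0.660, again giving ≈ 48.7°.

≈ 49°N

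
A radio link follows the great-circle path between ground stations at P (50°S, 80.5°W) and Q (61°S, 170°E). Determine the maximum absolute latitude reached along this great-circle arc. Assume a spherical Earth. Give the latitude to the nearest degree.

≈ 69°S

The great circle lies in the plane with unit normal n̂ = (p₁ × p₂)/|p₁ × p₂|.
Here n̂_z ≈ -0.356; the vertex latitude is φ_max = arccos|n̂_z| ≈ 69.1°.
Check via Clairaut: cos φ_max = |cos φ₁| · sin C = cos(50.0°)·sin(146.3°) ≈ 0.356, again giving ≈ 69.1°.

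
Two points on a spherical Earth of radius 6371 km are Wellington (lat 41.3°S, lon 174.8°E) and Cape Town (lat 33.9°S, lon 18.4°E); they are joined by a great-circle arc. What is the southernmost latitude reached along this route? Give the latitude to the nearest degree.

≈ 75°S

The great circle lies in the plane with unit normal n̂ = (p₁ × p₂)/|p₁ × p₂|.
Here n̂_z ≈ -0.255; the vertex latitude is φ_max = arccos|n̂_z| ≈ 75.2°.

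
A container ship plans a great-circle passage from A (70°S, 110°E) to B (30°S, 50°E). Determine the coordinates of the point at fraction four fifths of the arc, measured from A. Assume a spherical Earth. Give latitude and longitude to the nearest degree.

≈ (40°S, 55°E)

Write both endpoints as unit vectors p₁, p₂ with components (cos φ cos λ, cos φ sin λ, sin φ).
The central angle between the endpoints is δ = arccos(p₁·p₂) ≈ 0.905 rad (51.8°).
Interpolate at f = 4/5 with slerp weights a = sin((1−f)δ)/sin δ ≈ 0.229, b = sin(fδ)/sin δ ≈ 0.842.
p = a·p₁ + b·p₂ ≈ (0.442, 0.632, -0.636); φ = arcsin(p_z) ≈ -39.51°, λ = atan2(p_y, p_x) ≈ 55.04°.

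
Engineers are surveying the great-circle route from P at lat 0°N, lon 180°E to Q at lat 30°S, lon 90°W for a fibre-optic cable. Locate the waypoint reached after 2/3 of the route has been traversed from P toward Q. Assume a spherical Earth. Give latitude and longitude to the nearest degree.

≈ lat 26°S, lon 124°W

From cos δ = sin φ₁ sin φ₂ + cos φ₁ cos φ₂ cos Δλ, the central angle is δ ≈ 1.571 rad (90.0°).
Interpolate at f = 2/3 with slerp weights a = sin((1−f)δ)/sin δ ≈ 0.500, b = sin(fδ)/sin δ ≈ 0.866.
p = a·p₁ + b·p₂ ≈ (-0.500, -0.750, -0.433); φ = arcsin(p_z) ≈ -25.66°, λ = atan2(p_y, p_x) ≈ -123.69°.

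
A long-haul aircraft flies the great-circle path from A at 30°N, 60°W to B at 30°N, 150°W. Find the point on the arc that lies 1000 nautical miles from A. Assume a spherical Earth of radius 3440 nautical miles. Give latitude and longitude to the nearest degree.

≈ 36°N, 79°W

The haversine formula gives a central angle δ ≈ 1.318 rad (75.5°) between the endpoints. The total great-circle distance is δ·R ≈ 1.318 × 3440 ≈ 4534 nmi, so the target fraction is f = 1000/4534 ≈ 0.221.
Interpolate at f ≈ 0.221 with slerp weights a = sin((1−f)δ)/sin δ ≈ 0.884, b = sin(fδ)/sin δ ≈ 0.296.
p = a·p₁ + b·p₂ ≈ (0.161, -0.791, 0.590); φ = arcsin(p_z) ≈ 36.16°, λ = atan2(p_y, p_x) ≈ -78.51°.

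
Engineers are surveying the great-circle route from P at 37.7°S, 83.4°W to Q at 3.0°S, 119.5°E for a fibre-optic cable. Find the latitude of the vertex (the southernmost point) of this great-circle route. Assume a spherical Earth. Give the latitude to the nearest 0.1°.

The great circle lies in the plane with unit normal n̂ = (p₁ × p₂)/|p₁ × p₂|.
Here n̂_z ≈ -0.428; the vertex latitude is φ_max = arccos|n̂_z| ≈ 64.7°.

≈ 64.7°S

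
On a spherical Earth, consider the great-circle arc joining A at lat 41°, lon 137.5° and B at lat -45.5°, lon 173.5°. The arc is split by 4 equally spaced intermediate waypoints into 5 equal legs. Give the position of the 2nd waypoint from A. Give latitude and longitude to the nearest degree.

The haversine formula gives a central angle δ ≈ 1.611 rad (92.3°) between the endpoints.
Interpolate at f = 2/5 with slerp weights a = sin((1−f)δ)/sin δ ≈ 0.824, b = sin(fδ)/sin δ ≈ 0.601.
p = a·p₁ + b·p₂ ≈ (-0.877, 0.468, 0.112); φ = arcsin(p_z) ≈ 6.40°, λ = atan2(p_y, p_x) ≈ 151.93°.

≈ lat 6°, lon 152°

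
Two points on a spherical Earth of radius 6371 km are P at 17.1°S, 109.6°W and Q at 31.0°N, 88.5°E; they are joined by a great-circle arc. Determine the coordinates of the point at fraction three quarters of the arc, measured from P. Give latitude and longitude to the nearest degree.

Write both endpoints as unit vectors p₁, p₂ with components (cos φ cos λ, cos φ sin λ, sin φ).
The central angle between the endpoints is δ = arccos(p₁·p₂) ≈ 2.766 rad (158.5°).
Interpolate at f = 3/4 with slerp weights a = sin((1−f)δ)/sin δ ≈ 1.737, b = sin(fδ)/sin δ ≈ 2.386.
p = a·p₁ + b·p₂ ≈ (-0.503, 0.481, 0.718); φ = arcsin(p_z) ≈ 45.90°, λ = atan2(p_y, p_x) ≈ 136.33°.

≈ 46°N, 136°E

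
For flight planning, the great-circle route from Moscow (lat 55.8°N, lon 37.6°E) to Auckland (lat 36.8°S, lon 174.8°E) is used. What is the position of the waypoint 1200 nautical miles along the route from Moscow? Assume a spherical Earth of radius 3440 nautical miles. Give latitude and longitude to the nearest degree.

Write both endpoints as unit vectors p₁, p₂ with components (cos φ cos λ, cos φ sin λ, sin φ).
The central angle between the endpoints is δ = arccos(p₁·p₂) ≈ 2.542 rad (145.7°). The total great-circle distance is δ·R ≈ 2.542 × 3440 ≈ 8745 nmi, so the target fraction is f = 1200/8745 ≈ 0.137.
Interpolate at f ≈ 0.137 with slerp weights a = sin((1−f)δ)/sin δ ≈ 1.440, b = sin(fδ)/sin δ ≈ 0.606.
p = a·p₁ + b·p₂ ≈ (0.158, 0.538, 0.828); φ = arcsin(p_z) ≈ 55.90°, λ = atan2(p_y, p_x) ≈ 73.61°.

≈ lat 56°N, lon 74°E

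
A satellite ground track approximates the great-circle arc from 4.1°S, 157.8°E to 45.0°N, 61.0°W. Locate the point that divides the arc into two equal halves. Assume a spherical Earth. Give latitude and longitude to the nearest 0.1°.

Convert each endpoint to a unit vector on the sphere (x = cos φ cos λ, y = cos φ sin λ, z = sin φ).
The central angle between the endpoints is δ = arccos(p₁·p₂) ≈ 2.215 rad (126.9°).
Interpolate at f = 1/2 with slerp weights a = sin((1−f)δ)/sin δ ≈ 1.118, b = sin(fδ)/sin δ ≈ 1.118.
p = a·p₁ + b·p₂ ≈ (-0.649, -0.270, 0.711); φ = arcsin(p_z) ≈ 45.30°, λ = atan2(p_y, p_x) ≈ -157.41°.

≈ 45.3°N, 157.4°W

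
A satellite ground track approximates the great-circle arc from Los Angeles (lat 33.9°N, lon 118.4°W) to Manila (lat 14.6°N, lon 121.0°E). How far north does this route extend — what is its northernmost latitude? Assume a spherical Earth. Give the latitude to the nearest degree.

≈ 44°N

The great circle lies in the plane with unit normal n̂ = (p₁ × p₂)/|p₁ × p₂|.
Here n̂_z ≈ -0.718; the vertex latitude is φ_max = arccos|n̂_z| ≈ 44.1°.
Check via Clairaut: cos φ_max = |cos φ₁| · sin C = cos(33.9°)·sin(59.8°) ≈ 0.718, again giving ≈ 44.1°.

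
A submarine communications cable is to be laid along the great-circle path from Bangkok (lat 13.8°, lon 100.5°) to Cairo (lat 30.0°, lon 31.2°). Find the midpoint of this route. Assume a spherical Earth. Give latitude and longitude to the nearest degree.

Write both endpoints as unit vectors p₁, p₂ with components (cos φ cos λ, cos φ sin λ, sin φ).
The central angle between the endpoints is δ = arccos(p₁·p₂) ≈ 1.141 rad (65.4°).
Interpolate at f = 1/2 with slerp weights a = sin((1−f)δ)/sin δ ≈ 0.594, b = sin(fδ)/sin δ ≈ 0.594.
p = a·p₁ + b·p₂ ≈ (0.335, 0.834, 0.439); φ = arcsin(p_z) ≈ 26.03°, λ = atan2(p_y, p_x) ≈ 68.11°.

≈ lat 26°, lon 68°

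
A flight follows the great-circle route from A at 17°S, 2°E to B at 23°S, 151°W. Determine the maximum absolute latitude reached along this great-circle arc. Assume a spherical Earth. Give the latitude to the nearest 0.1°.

≈ 57.4°S

The great circle lies in the plane with unit normal n̂ = (p₁ × p₂)/|p₁ × p₂|.
Here n̂_z ≈ -0.538; the vertex latitude is φ_max = arccos|n̂_z| ≈ 57.4°.
Check via Clairaut: cos φ_max = |cos φ₁| · sin C = cos(17.0°)·sin(145.7°) ≈ 0.538, again giving ≈ 57.4°.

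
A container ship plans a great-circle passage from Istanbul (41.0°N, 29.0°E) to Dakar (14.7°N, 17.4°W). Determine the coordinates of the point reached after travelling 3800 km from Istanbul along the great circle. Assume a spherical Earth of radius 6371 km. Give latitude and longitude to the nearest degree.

≈ 24°N, 6°W

The haversine formula gives a central angle δ ≈ 0.837 rad (47.9°) between the endpoints. The total great-circle distance is δ·R ≈ 0.837 × 6371 ≈ 5331 km, so the target fraction is f = 3800/5331 ≈ 0.713.
Interpolate at f ≈ 0.713 with slerp weights a = sin((1−f)δ)/sin δ ≈ 0.321, b = sin(fδ)/sin δ ≈ 0.757.
p = a·p₁ + b·p₂ ≈ (0.910, -0.102, 0.402); φ = arcsin(p_z) ≈ 23.72°, λ = atan2(p_y, p_x) ≈ -6.37°.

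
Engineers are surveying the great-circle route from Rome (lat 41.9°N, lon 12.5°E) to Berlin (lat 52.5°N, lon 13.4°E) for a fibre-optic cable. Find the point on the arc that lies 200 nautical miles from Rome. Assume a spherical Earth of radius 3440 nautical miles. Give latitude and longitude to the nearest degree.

Write both endpoints as unit vectors p₁, p₂ with components (cos φ cos λ, cos φ sin λ, sin φ).
The central angle between the endpoints is δ = arccos(p₁·p₂) ≈ 0.185 rad (10.6°). The total great-circle distance is δ·R ≈ 0.185 × 3440 ≈ 637 nmi, so the target fraction is f = 200/637 ≈ 0.314.
Interpolate at f ≈ 0.314 with slerp weights a = sin((1−f)δ)/sin δ ≈ 0.688, b = sin(fδ)/sin δ ≈ 0.315.
p = a·p₁ + b·p₂ ≈ (0.687, 0.155, 0.710); φ = arcsin(p_z) ≈ 45.23°, λ = atan2(p_y, p_x) ≈ 12.75°.

≈ lat 45°N, lon 13°E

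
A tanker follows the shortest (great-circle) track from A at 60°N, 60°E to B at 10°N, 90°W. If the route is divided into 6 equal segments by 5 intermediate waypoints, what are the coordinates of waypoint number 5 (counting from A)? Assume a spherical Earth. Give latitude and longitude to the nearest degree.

≈ 27°N, 85°W

Write both endpoints as unit vectors p₁, p₂ with components (cos φ cos λ, cos φ sin λ, sin φ).
The central angle between the endpoints is δ = arccos(p₁·p₂) ≈ 1.850 rad (106.0°).
Interpolate at f = 5/6 with slerp weights a = sin((1−f)δ)/sin δ ≈ 0.316, b = sin(fδ)/sin δ ≈ 1.040.
p = a·p₁ + b·p₂ ≈ (0.079, -0.887, 0.454); φ = arcsin(p_z) ≈ 27.01°, λ = atan2(p_y, p_x) ≈ -84.92°.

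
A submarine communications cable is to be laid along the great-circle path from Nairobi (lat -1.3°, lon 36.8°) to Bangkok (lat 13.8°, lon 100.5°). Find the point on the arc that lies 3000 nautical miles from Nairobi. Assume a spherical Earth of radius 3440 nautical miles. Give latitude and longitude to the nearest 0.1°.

Convert each endpoint to a unit vector on the sphere (x = cos φ cos λ, y = cos φ sin λ, z = sin φ).
The central angle between the endpoints is δ = arccos(p₁·p₂) ≈ 1.132 rad (64.9°). The total great-circle distance is δ·R ≈ 1.132 × 3440 ≈ 3894 nmi, so the target fraction is f = 3000/3894 ≈ 0.770.
Interpolate at f ≈ 0.770 with slerp weights a = sin((1−f)δ)/sin δ ≈ 0.284, b = sin(fδ)/sin δ ≈ 0.846.
p = a·p₁ + b·p₂ ≈ (0.078, 0.978, 0.195); φ = arcsin(p_z) ≈ 11.26°, λ = atan2(p_y, p_x) ≈ 85.46°.

≈ lat 11.3°, lon 85.5°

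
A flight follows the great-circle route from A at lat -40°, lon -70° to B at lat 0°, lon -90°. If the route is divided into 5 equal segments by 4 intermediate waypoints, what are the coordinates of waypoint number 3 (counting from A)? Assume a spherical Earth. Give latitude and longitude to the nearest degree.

≈ lat -16°, lon -83°

Convert each endpoint to a unit vector on the sphere (x = cos φ cos λ, y = cos φ sin λ, z = sin φ).
The central angle between the endpoints is δ = arccos(p₁·p₂) ≈ 0.767 rad (44.0°).
Interpolate at f = 3/5 with slerp weights a = sin((1−f)δ)/sin δ ≈ 0.435, b = sin(fδ)/sin δ ≈ 0.640.
p = a·p₁ + b·p₂ ≈ (0.114, -0.953, -0.280); φ = arcsin(p_z) ≈ -16.25°, λ = atan2(p_y, p_x) ≈ -83.18°.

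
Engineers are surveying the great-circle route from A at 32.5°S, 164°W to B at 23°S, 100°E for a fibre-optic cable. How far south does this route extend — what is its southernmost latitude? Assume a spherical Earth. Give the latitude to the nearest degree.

The great circle lies in the plane with unit normal n̂ = (p₁ × p₂)/|p₁ × p₂|.
Here n̂_z ≈ -0.779; the vertex latitude is φ_max = arccos|n̂_z| ≈ 38.9°.

≈ 39°S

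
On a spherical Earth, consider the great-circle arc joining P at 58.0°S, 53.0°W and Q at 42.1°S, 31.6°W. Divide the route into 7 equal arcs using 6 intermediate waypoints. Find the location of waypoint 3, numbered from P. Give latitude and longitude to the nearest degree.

Write both endpoints as unit vectors p₁, p₂ with components (cos φ cos λ, cos φ sin λ, sin φ).
The central angle between the endpoints is δ = arccos(p₁·p₂) ≈ 0.364 rad (20.8°).
Interpolate at f = 3/7 with slerp weights a = sin((1−f)δ)/sin δ ≈ 0.580, b = sin(fδ)/sin δ ≈ 0.436.
p = a·p₁ + b·p₂ ≈ (0.461, -0.415, -0.784); φ = arcsin(p_z) ≈ -51.67°, λ = atan2(p_y, p_x) ≈ -42.02°.

≈ 52°S, 42°W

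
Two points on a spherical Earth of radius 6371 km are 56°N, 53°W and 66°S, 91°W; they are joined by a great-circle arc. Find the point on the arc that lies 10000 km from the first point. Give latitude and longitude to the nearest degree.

≈ 32°S, 74°W

Convert each endpoint to a unit vector on the sphere (x = cos φ cos λ, y = cos φ sin λ, z = sin φ).
The central angle between the endpoints is δ = arccos(p₁·p₂) ≈ 2.187 rad (125.3°). The total great-circle distance is δ·R ≈ 2.187 × 6371 ≈ 13935 km, so the target fraction is f = 10000/13935 ≈ 0.718.
Interpolate at f ≈ 0.718 with slerp weights a = sin((1−f)δ)/sin δ ≈ 0.710, b = sin(fδ)/sin δ ≈ 1.226.
p = a·p₁ + b·p₂ ≈ (0.230, -0.815, -0.531); φ = arcsin(p_z) ≈ -32.09°, λ = atan2(p_y, p_x) ≈ -74.24°.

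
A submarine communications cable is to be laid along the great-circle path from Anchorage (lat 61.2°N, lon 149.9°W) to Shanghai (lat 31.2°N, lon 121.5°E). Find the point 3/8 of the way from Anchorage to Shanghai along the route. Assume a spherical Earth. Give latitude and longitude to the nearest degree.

≈ lat 59°N, lon 163°E

Write both endpoints as unit vectors p₁, p₂ with components (cos φ cos λ, cos φ sin λ, sin φ).
The central angle between the endpoints is δ = arccos(p₁·p₂) ≈ 1.088 rad (62.4°).
Interpolate at f = 3/8 with slerp weights a = sin((1−f)δ)/sin δ ≈ 0.710, b = sin(fδ)/sin δ ≈ 0.448.
p = a·p₁ + b·p₂ ≈ (-0.496, 0.155, 0.854); φ = arcsin(p_z) ≈ 58.68°, λ = atan2(p_y, p_x) ≈ 162.63°.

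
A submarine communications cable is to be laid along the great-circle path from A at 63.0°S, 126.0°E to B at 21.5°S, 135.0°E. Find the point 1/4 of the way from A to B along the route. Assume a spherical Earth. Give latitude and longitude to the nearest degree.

≈ 53°S, 130°E

Convert each endpoint to a unit vector on the sphere (x = cos φ cos λ, y = cos φ sin λ, z = sin φ).
The central angle between the endpoints is δ = arccos(p₁·p₂) ≈ 0.732 rad (41.9°).
Interpolate at f = 1/4 with slerp weights a = sin((1−f)δ)/sin δ ≈ 0.781, b = sin(fδ)/sin δ ≈ 0.272.
p = a·p₁ + b·p₂ ≈ (-0.387, 0.466, -0.795); φ = arcsin(p_z) ≈ -52.70°, λ = atan2(p_y, p_x) ≈ 129.75°.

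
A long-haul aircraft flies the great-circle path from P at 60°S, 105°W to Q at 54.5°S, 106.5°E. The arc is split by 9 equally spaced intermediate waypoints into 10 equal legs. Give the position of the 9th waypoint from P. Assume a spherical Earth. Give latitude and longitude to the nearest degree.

Write both endpoints as unit vectors p₁, p₂ with components (cos φ cos λ, cos φ sin λ, sin φ).
The central angle between the endpoints is δ = arccos(p₁·p₂) ≈ 1.096 rad (62.8°).
Interpolate at f = 9/10 with slerp weights a = sin((1−f)δ)/sin δ ≈ 0.123, b = sin(fδ)/sin δ ≈ 0.938.
p = a·p₁ + b·p₂ ≈ (-0.171, 0.463, -0.870); φ = arcsin(p_z) ≈ -60.45°, λ = atan2(p_y, p_x) ≈ 110.23°.

≈ 60°S, 110°E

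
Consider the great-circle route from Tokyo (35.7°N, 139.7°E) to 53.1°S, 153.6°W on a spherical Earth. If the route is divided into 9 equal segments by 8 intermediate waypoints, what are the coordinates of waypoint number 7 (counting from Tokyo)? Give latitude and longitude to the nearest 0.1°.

≈ 35.6°S, 176.0°W

Convert each endpoint to a unit vector on the sphere (x = cos φ cos λ, y = cos φ sin λ, z = sin φ).
The central angle between the endpoints is δ = arccos(p₁·p₂) ≈ 1.848 rad (105.9°).
Interpolate at f = 7/9 with slerp weights a = sin((1−f)δ)/sin δ ≈ 0.415, b = sin(fδ)/sin δ ≈ 1.030.
p = a·p₁ + b·p₂ ≈ (-0.811, -0.057, -0.582); φ = arcsin(p_z) ≈ -35.58°, λ = atan2(p_y, p_x) ≈ -175.98°.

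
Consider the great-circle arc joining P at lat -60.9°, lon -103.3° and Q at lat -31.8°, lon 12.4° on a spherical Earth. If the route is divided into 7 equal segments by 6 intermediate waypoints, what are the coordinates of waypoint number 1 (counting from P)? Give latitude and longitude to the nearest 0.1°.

Write both endpoints as unit vectors p₁, p₂ with components (cos φ cos λ, cos φ sin λ, sin φ).
The central angle between the endpoints is δ = arccos(p₁·p₂) ≈ 1.286 rad (73.7°).
Interpolate at f = 1/7 with slerp weights a = sin((1−f)δ)/sin δ ≈ 0.930, b = sin(fδ)/sin δ ≈ 0.190.
p = a·p₁ + b·p₂ ≈ (0.054, -0.405, -0.913); φ = arcsin(p_z) ≈ -65.87°, λ = atan2(p_y, p_x) ≈ -82.41°.

≈ lat -65.9°, lon -82.4°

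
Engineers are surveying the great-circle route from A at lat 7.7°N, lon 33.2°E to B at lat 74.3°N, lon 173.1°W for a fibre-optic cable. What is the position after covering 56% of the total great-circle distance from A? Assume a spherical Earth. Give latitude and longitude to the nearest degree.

From cos δ = sin φ₁ sin φ₂ + cos φ₁ cos φ₂ cos Δλ, the central angle is δ ≈ 1.682 rad (96.4°).
Interpolate at f = 0.56 with slerp weights a = sin((1−f)δ)/sin δ ≈ 0.679, b = sin(fδ)/sin δ ≈ 0.814.
p = a·p₁ + b·p₂ ≈ (0.344, 0.342, 0.874); φ = arcsin(p_z) ≈ 60.98°, λ = atan2(p_y, p_x) ≈ 44.81°.

≈ lat 61°N, lon 45°E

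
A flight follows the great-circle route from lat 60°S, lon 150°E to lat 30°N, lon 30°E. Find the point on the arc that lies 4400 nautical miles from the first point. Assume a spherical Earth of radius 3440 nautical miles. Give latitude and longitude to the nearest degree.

Convert each endpoint to a unit vector on the sphere (x = cos φ cos λ, y = cos φ sin λ, z = sin φ).
The central angle between the endpoints is δ = arccos(p₁·p₂) ≈ 2.278 rad (130.5°). The total great-circle distance is δ·R ≈ 2.278 × 3440 ≈ 7835 nmi, so the target fraction is f = 4400/7835 ≈ 0.562.
Interpolate at f ≈ 0.562 with slerp weights a = sin((1−f)δ)/sin δ ≈ 1.106, b = sin(fδ)/sin δ ≈ 1.260.
p = a·p₁ + b·p₂ ≈ (0.466, 0.822, -0.328); φ = arcsin(p_z) ≈ -19.14°, λ = atan2(p_y, p_x) ≈ 60.45°.

≈ lat 19°S, lon 60°E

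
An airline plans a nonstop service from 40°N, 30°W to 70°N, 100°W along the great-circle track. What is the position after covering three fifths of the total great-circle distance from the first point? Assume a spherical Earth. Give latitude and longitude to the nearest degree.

Write both endpoints as unit vectors p₁, p₂ with components (cos φ cos λ, cos φ sin λ, sin φ).
The central angle between the endpoints is δ = arccos(p₁·p₂) ≈ 0.804 rad (46.1°).
Interpolate at f = 3/5 with slerp weights a = sin((1−f)δ)/sin δ ≈ 0.439, b = sin(fδ)/sin δ ≈ 0.644.
p = a·p₁ + b·p₂ ≈ (0.253, -0.385, 0.888); φ = arcsin(p_z) ≈ 62.56°, λ = atan2(p_y, p_x) ≈ -56.70°.

≈ 63°N, 57°W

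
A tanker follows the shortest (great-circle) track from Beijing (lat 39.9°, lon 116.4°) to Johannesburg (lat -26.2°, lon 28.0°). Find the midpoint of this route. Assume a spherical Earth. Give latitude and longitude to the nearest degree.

Convert each endpoint to a unit vector on the sphere (x = cos φ cos λ, y = cos φ sin λ, z = sin φ).
The central angle between the endpoints is δ = arccos(p₁·p₂) ≈ 1.838 rad (105.3°).
Interpolate at f = 1/2 with slerp weights a = sin((1−f)δ)/sin δ ≈ 0.824, b = sin(fδ)/sin δ ≈ 0.824.
p = a·p₁ + b·p₂ ≈ (0.372, 0.914, 0.165); φ = arcsin(p_z) ≈ 9.49°, λ = atan2(p_y, p_x) ≈ 67.85°.

≈ lat 9°, lon 68°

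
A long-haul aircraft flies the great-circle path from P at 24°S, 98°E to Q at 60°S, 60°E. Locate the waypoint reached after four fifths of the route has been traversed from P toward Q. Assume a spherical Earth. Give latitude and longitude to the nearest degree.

≈ 54°S, 72°E

The haversine formula gives a central angle δ ≈ 0.778 rad (44.6°) between the endpoints.
Interpolate at f = 4/5 with slerp weights a = sin((1−f)δ)/sin δ ≈ 0.221, b = sin(fδ)/sin δ ≈ 0.831.
p = a·p₁ + b·p₂ ≈ (0.180, 0.559, -0.809); φ = arcsin(p_z) ≈ -54.02°, λ = atan2(p_y, p_x) ≈ 72.20°.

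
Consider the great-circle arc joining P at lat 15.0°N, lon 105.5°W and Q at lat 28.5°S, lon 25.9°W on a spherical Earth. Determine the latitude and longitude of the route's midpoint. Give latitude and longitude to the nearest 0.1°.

≈ lat 8.8°S, lon 68.0°W

From cos δ = sin φ₁ sin φ₂ + cos φ₁ cos φ₂ cos Δλ, the central angle is δ ≈ 1.541 rad (88.3°).
Interpolate at f = 1/2 with slerp weights a = sin((1−f)δ)/sin δ ≈ 0.697, b = sin(fδ)/sin δ ≈ 0.697.
p = a·p₁ + b·p₂ ≈ (0.371, -0.916, -0.152); φ = arcsin(p_z) ≈ -8.75°, λ = atan2(p_y, p_x) ≈ -67.95°.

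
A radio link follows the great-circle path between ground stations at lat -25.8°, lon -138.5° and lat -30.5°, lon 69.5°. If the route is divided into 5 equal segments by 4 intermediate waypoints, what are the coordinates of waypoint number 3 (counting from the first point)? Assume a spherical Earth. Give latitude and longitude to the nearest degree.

From cos δ = sin φ₁ sin φ₂ + cos φ₁ cos φ₂ cos Δλ, the central angle is δ ≈ 2.053 rad (117.6°).
Interpolate at f = 3/5 with slerp weights a = sin((1−f)δ)/sin δ ≈ 0.826, b = sin(fδ)/sin δ ≈ 1.065.
p = a·p₁ + b·p₂ ≈ (-0.236, 0.366, -0.900); φ = arcsin(p_z) ≈ -64.17°, λ = atan2(p_y, p_x) ≈ 122.79°.

≈ lat -64°, lon 123°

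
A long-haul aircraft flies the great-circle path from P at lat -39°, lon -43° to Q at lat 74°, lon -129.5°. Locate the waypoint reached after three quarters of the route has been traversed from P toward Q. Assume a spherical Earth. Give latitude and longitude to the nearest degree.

From cos δ = sin φ₁ sin φ₂ + cos φ₁ cos φ₂ cos Δλ, the central angle is δ ≈ 2.204 rad (126.3°).
Interpolate at f = 3/4 with slerp weights a = sin((1−f)δ)/sin δ ≈ 0.650, b = sin(fδ)/sin δ ≈ 1.236.
p = a·p₁ + b·p₂ ≈ (0.152, -0.607, 0.780); φ = arcsin(p_z) ≈ 51.24°, λ = atan2(p_y, p_x) ≈ -75.91°.

≈ lat 51°, lon -76°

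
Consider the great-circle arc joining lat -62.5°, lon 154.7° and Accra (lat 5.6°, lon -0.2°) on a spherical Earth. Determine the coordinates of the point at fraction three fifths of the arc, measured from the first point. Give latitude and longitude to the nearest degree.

≈ lat -41°, lon 13°

Write both endpoints as unit vectors p₁, p₂ with components (cos φ cos λ, cos φ sin λ, sin φ).
The central angle between the endpoints is δ = arccos(p₁·p₂) ≈ 2.098 rad (120.2°).
Interpolate at f = 3/5 with slerp weights a = sin((1−f)δ)/sin δ ≈ 0.861, b = sin(fδ)/sin δ ≈ 1.101.
p = a·p₁ + b·p₂ ≈ (0.736, 0.166, -0.656); φ = arcsin(p_z) ≈ -40.99°, λ = atan2(p_y, p_x) ≈ 12.71°.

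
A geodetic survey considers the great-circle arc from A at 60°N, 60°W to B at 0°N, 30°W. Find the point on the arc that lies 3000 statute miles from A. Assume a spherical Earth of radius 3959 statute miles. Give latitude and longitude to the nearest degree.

The haversine formula gives a central angle δ ≈ 1.123 rad (64.3°) between the endpoints. The total great-circle distance is δ·R ≈ 1.123 × 3959 ≈ 4446 mi, so the target fraction is f = 3000/4446 ≈ 0.675.
Interpolate at f ≈ 0.675 with slerp weights a = sin((1−f)δ)/sin δ ≈ 0.396, b = sin(fδ)/sin δ ≈ 0.762.
p = a·p₁ + b·p₂ ≈ (0.759, -0.553, 0.343); φ = arcsin(p_z) ≈ 20.07°, λ = atan2(p_y, p_x) ≈ -36.05°.

≈ 20°N, 36°W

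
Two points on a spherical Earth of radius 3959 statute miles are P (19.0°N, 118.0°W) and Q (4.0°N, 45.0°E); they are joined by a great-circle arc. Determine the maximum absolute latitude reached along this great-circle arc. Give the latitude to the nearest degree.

The great circle lies in the plane with unit normal n̂ = (p₁ × p₂)/|p₁ × p₂|.
Here n̂_z ≈ +0.579; the vertex latitude is φ_max = arccos|n̂_z| ≈ 54.6°.

≈ 55°N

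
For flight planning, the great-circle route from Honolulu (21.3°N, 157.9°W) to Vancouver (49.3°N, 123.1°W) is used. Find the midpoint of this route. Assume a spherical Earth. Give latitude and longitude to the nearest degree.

Convert each endpoint to a unit vector on the sphere (x = cos φ cos λ, y = cos φ sin λ, z = sin φ).
The central angle between the endpoints is δ = arccos(p₁·p₂) ≈ 0.685 rad (39.3°).
Interpolate at f = 1/2 with slerp weights a = sin((1−f)δ)/sin δ ≈ 0.531, b = sin(fδ)/sin δ ≈ 0.531.
p = a·p₁ + b·p₂ ≈ (-0.647, -0.476, 0.595); φ = arcsin(p_z) ≈ 36.53°, λ = atan2(p_y, p_x) ≈ -143.67°.

≈ 37°N, 144°W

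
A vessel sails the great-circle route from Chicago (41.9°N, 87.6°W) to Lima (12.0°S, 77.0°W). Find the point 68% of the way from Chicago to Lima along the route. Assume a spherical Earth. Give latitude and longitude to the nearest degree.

≈ 5°N, 80°W

Write both endpoints as unit vectors p₁, p₂ with components (cos φ cos λ, cos φ sin λ, sin φ).
The central angle between the endpoints is δ = arccos(p₁·p₂) ≈ 0.956 rad (54.8°).
Interpolate at f = 0.68 with slerp weights a = sin((1−f)δ)/sin δ ≈ 0.369, b = sin(fδ)/sin δ ≈ 0.741.
p = a·p₁ + b·p₂ ≈ (0.175, -0.980, 0.092); φ = arcsin(p_z) ≈ 5.29°, λ = atan2(p_y, p_x) ≈ -79.91°.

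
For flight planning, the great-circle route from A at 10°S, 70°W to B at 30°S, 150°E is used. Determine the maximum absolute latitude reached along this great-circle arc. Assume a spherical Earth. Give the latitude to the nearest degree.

≈ 48°S

The great circle lies in the plane with unit normal n̂ = (p₁ × p₂)/|p₁ × p₂|.
Here n̂_z ≈ -0.665; the vertex latitude is φ_max = arccos|n̂_z| ≈ 48.3°.
Check via Clairaut: cos φ_max = |cos φ₁| · sin C = cos(10.0°)·sin(137.5°) ≈ 0.665, again giving ≈ 48.3°.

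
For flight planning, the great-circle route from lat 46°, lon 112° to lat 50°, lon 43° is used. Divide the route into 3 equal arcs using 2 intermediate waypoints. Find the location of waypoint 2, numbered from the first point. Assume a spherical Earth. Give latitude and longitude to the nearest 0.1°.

Write both endpoints as unit vectors p₁, p₂ with components (cos φ cos λ, cos φ sin λ, sin φ).
The central angle between the endpoints is δ = arccos(p₁·p₂) ≈ 0.780 rad (44.7°).
Interpolate at f = 2/3 with slerp weights a = sin((1−f)δ)/sin δ ≈ 0.366, b = sin(fδ)/sin δ ≈ 0.706.
p = a·p₁ + b·p₂ ≈ (0.237, 0.545, 0.804); φ = arcsin(p_z) ≈ 53.53°, λ = atan2(p_y, p_x) ≈ 66.50°.

≈ lat 53.5°, lon 66.5°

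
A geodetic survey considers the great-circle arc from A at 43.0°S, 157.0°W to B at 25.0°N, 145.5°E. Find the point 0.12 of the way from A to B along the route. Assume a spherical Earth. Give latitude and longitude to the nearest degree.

The haversine formula gives a central angle δ ≈ 1.503 rad (86.1°) between the endpoints.
Interpolate at f = 0.12 with slerp weights a = sin((1−f)δ)/sin δ ≈ 0.972, b = sin(fδ)/sin δ ≈ 0.180.
p = a·p₁ + b·p₂ ≈ (-0.788, -0.185, -0.587); φ = arcsin(p_z) ≈ -35.92°, λ = atan2(p_y, p_x) ≈ -166.77°.

≈ 36°S, 167°W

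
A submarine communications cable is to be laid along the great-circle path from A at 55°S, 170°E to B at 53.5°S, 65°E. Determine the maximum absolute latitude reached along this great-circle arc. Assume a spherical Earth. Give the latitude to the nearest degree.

≈ 66°S

The great circle lies in the plane with unit normal n̂ = (p₁ × p₂)/|p₁ × p₂|.
Here n̂_z ≈ -0.401; the vertex latitude is φ_max = arccos|n̂_z| ≈ 66.4°.
Check via Clairaut: cos φ_max = |cos φ₁| · sin C = cos(55.0°)·sin(135.6°) ≈ 0.401, again giving ≈ 66.4°.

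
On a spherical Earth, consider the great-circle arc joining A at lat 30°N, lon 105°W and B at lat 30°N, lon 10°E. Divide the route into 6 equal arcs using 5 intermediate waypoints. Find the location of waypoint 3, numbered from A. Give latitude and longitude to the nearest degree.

≈ lat 47°N, lon 48°W

Write both endpoints as unit vectors p₁, p₂ with components (cos φ cos λ, cos φ sin λ, sin φ).
The central angle between the endpoints is δ = arccos(p₁·p₂) ≈ 1.638 rad (93.8°).
Interpolate at f = 3/6 with slerp weights a = sin((1−f)δ)/sin δ ≈ 0.732, b = sin(fδ)/sin δ ≈ 0.732.
p = a·p₁ + b·p₂ ≈ (0.460, -0.502, 0.732); φ = arcsin(p_z) ≈ 47.06°, λ = atan2(p_y, p_x) ≈ -47.50°.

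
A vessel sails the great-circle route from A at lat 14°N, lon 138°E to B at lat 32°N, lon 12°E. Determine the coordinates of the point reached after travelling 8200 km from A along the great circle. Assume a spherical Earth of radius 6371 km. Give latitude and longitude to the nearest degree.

≈ lat 44°N, lon 57°E

From cos δ = sin φ₁ sin φ₂ + cos φ₁ cos φ₂ cos Δλ, the central angle is δ ≈ 1.934 rad (110.8°). The total great-circle distance is δ·R ≈ 1.934 × 6371 ≈ 12323 km, so the target fraction is f = 8200/12323 ≈ 0.665.
Interpolate at f ≈ 0.665 with slerp weights a = sin((1−f)δ)/sin δ ≈ 0.645, b = sin(fδ)/sin δ ≈ 1.027.
p = a·p₁ + b·p₂ ≈ (0.387, 0.600, 0.700); φ = arcsin(p_z) ≈ 44.45°, λ = atan2(p_y, p_x) ≈ 57.18°.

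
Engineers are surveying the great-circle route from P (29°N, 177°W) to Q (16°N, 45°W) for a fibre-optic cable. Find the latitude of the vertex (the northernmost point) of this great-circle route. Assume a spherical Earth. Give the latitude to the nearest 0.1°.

The great circle lies in the plane with unit normal n̂ = (p₁ × p₂)/|p₁ × p₂|.
Here n̂_z ≈ +0.692; the vertex latitude is φ_max = arccos|n̂_z| ≈ 46.2°.
Check via Clairaut: cos φ_max = |cos φ₁| · sin C = cos(29.0°)·sin(52.3°) ≈ 0.692, again giving ≈ 46.2°.

≈ 46.2°N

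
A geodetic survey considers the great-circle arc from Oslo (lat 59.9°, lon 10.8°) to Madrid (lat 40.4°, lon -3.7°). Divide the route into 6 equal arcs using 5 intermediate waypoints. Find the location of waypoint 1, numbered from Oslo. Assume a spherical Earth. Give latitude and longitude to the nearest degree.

Write both endpoints as unit vectors p₁, p₂ with components (cos φ cos λ, cos φ sin λ, sin φ).
The central angle between the endpoints is δ = arccos(p₁·p₂) ≈ 0.375 rad (21.5°).
Interpolate at f = 1/6 with slerp weights a = sin((1−f)δ)/sin δ ≈ 0.839, b = sin(fδ)/sin δ ≈ 0.171.
p = a·p₁ + b·p₂ ≈ (0.543, 0.070, 0.837); φ = arcsin(p_z) ≈ 56.79°, λ = atan2(p_y, p_x) ≈ 7.40°.

≈ lat 57°, lon 7°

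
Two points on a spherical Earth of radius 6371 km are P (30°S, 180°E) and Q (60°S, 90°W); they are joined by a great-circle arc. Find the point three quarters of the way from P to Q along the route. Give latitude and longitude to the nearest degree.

Write both endpoints as unit vectors p₁, p₂ with components (cos φ cos λ, cos φ sin λ, sin φ).
The central angle between the endpoints is δ = arccos(p₁·p₂) ≈ 1.123 rad (64.3°).
Interpolate at f = 3/4 with slerp weights a = sin((1−f)δ)/sin δ ≈ 0.307, b = sin(fδ)/sin δ ≈ 0.828.
p = a·p₁ + b·p₂ ≈ (-0.266, -0.414, -0.871); φ = arcsin(p_z) ≈ -60.52°, λ = atan2(p_y, p_x) ≈ -122.75°.

≈ (61°S, 123°W)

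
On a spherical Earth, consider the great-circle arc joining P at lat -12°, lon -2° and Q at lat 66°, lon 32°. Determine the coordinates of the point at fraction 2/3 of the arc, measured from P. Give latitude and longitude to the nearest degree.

≈ lat 41°, lon 12°

From cos δ = sin φ₁ sin φ₂ + cos φ₁ cos φ₂ cos Δλ, the central angle is δ ≈ 1.430 rad (82.0°).
Interpolate at f = 2/3 with slerp weights a = sin((1−f)δ)/sin δ ≈ 0.464, b = sin(fδ)/sin δ ≈ 0.824.
p = a·p₁ + b·p₂ ≈ (0.737, 0.162, 0.656); φ = arcsin(p_z) ≈ 41.00°, λ = atan2(p_y, p_x) ≈ 12.37°.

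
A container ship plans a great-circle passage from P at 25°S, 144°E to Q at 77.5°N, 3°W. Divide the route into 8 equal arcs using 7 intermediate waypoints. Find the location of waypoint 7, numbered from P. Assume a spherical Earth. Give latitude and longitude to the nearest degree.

Write both endpoints as unit vectors p₁, p₂ with components (cos φ cos λ, cos φ sin λ, sin φ).
The central angle between the endpoints is δ = arccos(p₁·p₂) ≈ 2.186 rad (125.2°).
Interpolate at f = 7/8 with slerp weights a = sin((1−f)δ)/sin δ ≈ 0.330, b = sin(fδ)/sin δ ≈ 1.154.
p = a·p₁ + b·p₂ ≈ (0.007, 0.163, 0.987); φ = arcsin(p_z) ≈ 80.61°, λ = atan2(p_y, p_x) ≈ 87.52°.

≈ 81°N, 88°E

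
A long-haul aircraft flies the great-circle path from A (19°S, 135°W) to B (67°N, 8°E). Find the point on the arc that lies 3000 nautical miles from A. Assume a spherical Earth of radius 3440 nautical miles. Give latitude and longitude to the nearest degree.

≈ (29°N, 120°W)

The haversine formula gives a central angle δ ≈ 2.208 rad (126.5°) between the endpoints. The total great-circle distance is δ·R ≈ 2.208 × 3440 ≈ 7595 nmi, so the target fraction is f = 3000/7595 ≈ 0.395.
Interpolate at f ≈ 0.395 with slerp weights a = sin((1−f)δ)/sin δ ≈ 1.210, b = sin(fδ)/sin δ ≈ 0.952.
p = a·p₁ + b·p₂ ≈ (-0.440, -0.757, 0.483); φ = arcsin(p_z) ≈ 28.87°, λ = atan2(p_y, p_x) ≈ -120.18°.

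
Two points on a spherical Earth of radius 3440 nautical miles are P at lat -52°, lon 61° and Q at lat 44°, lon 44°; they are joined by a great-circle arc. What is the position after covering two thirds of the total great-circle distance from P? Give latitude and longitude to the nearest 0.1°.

From cos δ = sin φ₁ sin φ₂ + cos φ₁ cos φ₂ cos Δλ, the central angle is δ ≈ 1.695 rad (97.1°).
Interpolate at f = 2/3 with slerp weights a = sin((1−f)δ)/sin δ ≈ 0.540, b = sin(fδ)/sin δ ≈ 0.911.
p = a·p₁ + b·p₂ ≈ (0.633, 0.746, 0.208); φ = arcsin(p_z) ≈ 12.00°, λ = atan2(p_y, p_x) ≈ 49.70°.

≈ lat 12.0°, lon 49.7°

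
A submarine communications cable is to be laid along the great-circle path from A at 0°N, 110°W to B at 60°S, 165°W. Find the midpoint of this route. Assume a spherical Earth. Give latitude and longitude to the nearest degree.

≈ 33°S, 128°W

Convert each endpoint to a unit vector on the sphere (x = cos φ cos λ, y = cos φ sin λ, z = sin φ).
The central angle between the endpoints is δ = arccos(p₁·p₂) ≈ 1.280 rad (73.3°).
Interpolate at f = 1/2 with slerp weights a = sin((1−f)δ)/sin δ ≈ 0.623, b = sin(fδ)/sin δ ≈ 0.623.
p = a·p₁ + b·p₂ ≈ (-0.514, -0.666, -0.540); φ = arcsin(p_z) ≈ -32.67°, λ = atan2(p_y, p_x) ≈ -127.66°.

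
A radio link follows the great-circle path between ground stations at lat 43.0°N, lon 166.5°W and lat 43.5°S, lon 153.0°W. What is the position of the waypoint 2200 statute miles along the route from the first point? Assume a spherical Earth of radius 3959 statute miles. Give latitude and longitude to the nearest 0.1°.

≈ lat 11.5°N, lon 161.3°W

The haversine formula gives a central angle δ ≈ 1.524 rad (87.3°) between the endpoints. The total great-circle distance is δ·R ≈ 1.524 × 3959 ≈ 6035 mi, so the target fraction is f = 2200/6035 ≈ 0.365.
Interpolate at f ≈ 0.365 with slerp weights a = sin((1−f)δ)/sin δ ≈ 0.825, b = sin(fδ)/sin δ ≈ 0.528.
p = a·p₁ + b·p₂ ≈ (-0.928, -0.315, 0.199); φ = arcsin(p_z) ≈ 11.49°, λ = atan2(p_y, p_x) ≈ -161.26°.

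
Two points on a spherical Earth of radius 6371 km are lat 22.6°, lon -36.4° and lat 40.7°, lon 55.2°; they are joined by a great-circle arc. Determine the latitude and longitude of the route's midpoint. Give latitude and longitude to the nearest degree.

≈ lat 41°, lon 4°

Write both endpoints as unit vectors p₁, p₂ with components (cos φ cos λ, cos φ sin λ, sin φ).
The central angle between the endpoints is δ = arccos(p₁·p₂) ≈ 1.338 rad (76.6°).
Interpolate at f = 1/2 with slerp weights a = sin((1−f)δ)/sin δ ≈ 0.637, b = sin(fδ)/sin δ ≈ 0.637.
p = a·p₁ + b·p₂ ≈ (0.749, 0.048, 0.660); φ = arcsin(p_z) ≈ 41.34°, λ = atan2(p_y, p_x) ≈ 3.63°.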